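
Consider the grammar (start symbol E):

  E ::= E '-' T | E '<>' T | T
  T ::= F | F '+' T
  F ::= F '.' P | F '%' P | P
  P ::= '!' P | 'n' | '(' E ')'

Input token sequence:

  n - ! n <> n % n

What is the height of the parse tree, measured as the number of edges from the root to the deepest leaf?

6

[E [E [E [T [F [P n]]]] - [T [F [P ! [P n]]]]] <> [T [F [F [P n]] % [P n]]]]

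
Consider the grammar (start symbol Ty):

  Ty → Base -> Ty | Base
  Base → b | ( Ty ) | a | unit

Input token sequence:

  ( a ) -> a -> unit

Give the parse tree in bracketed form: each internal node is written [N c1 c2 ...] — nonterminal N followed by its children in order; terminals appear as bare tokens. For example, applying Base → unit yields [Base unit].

[Ty [Base ( [Ty [Base a]] )] -> [Ty [Base a] -> [Ty [Base unit]]]]

Ty
Base -> Ty
( Ty ) -> Ty
( Base ) -> Ty
( a ) -> Ty
( a ) -> Base -> Ty
( a ) -> a -> Ty
( a ) -> a -> Base
( a ) -> a -> unit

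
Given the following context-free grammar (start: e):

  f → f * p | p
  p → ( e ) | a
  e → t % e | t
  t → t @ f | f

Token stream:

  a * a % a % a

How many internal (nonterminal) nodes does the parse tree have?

14

[e [t [f [f [p a]] * [p a]]] % [e [t [f [p a]]] % [e [t [f [p a]]]]]]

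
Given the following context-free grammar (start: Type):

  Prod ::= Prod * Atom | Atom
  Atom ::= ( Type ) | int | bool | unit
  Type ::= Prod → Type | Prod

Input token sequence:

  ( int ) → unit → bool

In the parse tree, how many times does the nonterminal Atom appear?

[Type [Prod [Atom ( [Type [Prod [Atom int]]] )]] → [Type [Prod [Atom unit]] → [Type [Prod [Atom bool]]]]]

4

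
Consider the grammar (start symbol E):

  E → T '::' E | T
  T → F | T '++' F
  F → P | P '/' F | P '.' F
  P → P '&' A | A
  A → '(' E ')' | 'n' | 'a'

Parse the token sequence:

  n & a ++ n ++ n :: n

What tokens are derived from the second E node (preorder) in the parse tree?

n

[E [T [T [T [F [P [P [A n]] & [A a]]]] ++ [F [P [A n]]]] ++ [F [P [A n]]]] :: [E [T [F [P [A n]]]]]]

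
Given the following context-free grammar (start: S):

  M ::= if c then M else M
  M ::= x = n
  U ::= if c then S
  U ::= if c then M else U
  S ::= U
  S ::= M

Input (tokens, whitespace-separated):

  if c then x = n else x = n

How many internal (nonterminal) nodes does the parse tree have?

4

[S [M if c then [M x = n] else [M x = n]]]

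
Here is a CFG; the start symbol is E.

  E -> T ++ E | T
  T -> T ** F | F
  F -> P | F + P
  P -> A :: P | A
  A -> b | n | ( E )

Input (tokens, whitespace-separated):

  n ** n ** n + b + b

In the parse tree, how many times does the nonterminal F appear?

5

[E [T [T [T [F [P [A n]]]] ** [F [P [A n]]]] ** [F [F [F [P [A n]]] + [P [A b]]] + [P [A b]]]]]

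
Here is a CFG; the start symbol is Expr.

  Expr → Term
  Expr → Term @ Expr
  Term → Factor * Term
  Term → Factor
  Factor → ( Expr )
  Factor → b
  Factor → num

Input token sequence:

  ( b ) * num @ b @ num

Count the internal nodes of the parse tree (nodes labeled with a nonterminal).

14

[Expr [Term [Factor ( [Expr [Term [Factor b]]] )] * [Term [Factor num]]] @ [Expr [Term [Factor b]] @ [Expr [Term [Factor num]]]]]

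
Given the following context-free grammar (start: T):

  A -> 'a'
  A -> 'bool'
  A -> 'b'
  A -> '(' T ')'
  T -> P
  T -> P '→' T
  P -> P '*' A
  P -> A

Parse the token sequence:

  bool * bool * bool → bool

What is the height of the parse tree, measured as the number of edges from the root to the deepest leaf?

5

[T [P [P [P [A bool]] * [A bool]] * [A bool]] → [T [P [A bool]]]]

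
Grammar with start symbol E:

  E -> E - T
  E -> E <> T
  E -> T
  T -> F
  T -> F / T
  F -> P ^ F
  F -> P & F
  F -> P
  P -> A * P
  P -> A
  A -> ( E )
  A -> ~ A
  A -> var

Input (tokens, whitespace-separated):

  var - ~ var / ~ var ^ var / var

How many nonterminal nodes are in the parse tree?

[E [E [T [F [P [A var]]]]] - [T [F [P [A ~ [A var]]]] / [T [F [P [A ~ [A var]]] ^ [F [P [A var]]]] / [T [F [P [A var]]]]]]]

23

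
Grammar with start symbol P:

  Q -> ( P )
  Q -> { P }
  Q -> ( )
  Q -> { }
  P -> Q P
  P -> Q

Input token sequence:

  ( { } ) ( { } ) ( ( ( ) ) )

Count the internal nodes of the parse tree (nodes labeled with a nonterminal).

[P [Q ( [P [Q { }]] )] [P [Q ( [P [Q { }]] )] [P [Q ( [P [Q ( [P [Q ( )]] )]] )]]]]

14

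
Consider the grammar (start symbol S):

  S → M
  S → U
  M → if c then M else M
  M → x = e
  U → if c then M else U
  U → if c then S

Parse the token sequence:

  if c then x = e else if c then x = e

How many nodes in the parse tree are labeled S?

2

[S [U if c then [M x = e] else [U if c then [S [M x = e]]]]]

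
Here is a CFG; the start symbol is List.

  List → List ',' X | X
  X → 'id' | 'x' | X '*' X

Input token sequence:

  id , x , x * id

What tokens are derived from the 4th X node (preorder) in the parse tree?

x

[List [List [List [X id]] , [X x]] , [X [X x] * [X id]]]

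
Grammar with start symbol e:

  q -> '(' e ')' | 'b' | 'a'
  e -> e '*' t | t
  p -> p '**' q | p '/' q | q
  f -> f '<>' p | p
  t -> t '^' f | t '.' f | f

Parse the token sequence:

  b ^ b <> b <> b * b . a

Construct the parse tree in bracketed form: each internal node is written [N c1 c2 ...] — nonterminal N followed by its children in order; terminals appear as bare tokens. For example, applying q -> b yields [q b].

[e [e [t [t [f [p [q b]]]] ^ [f [f [f [p [q b]]] <> [p [q b]]] <> [p [q b]]]]] * [t [t [f [p [q b]]]] . [f [p [q a]]]]]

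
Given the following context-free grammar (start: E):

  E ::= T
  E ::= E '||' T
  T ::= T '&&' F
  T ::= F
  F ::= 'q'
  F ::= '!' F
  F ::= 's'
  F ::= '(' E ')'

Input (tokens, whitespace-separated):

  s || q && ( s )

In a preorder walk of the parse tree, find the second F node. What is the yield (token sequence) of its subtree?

q

[E [E [T [F s]]] || [T [T [F q]] && [F ( [E [T [F s]]] )]]]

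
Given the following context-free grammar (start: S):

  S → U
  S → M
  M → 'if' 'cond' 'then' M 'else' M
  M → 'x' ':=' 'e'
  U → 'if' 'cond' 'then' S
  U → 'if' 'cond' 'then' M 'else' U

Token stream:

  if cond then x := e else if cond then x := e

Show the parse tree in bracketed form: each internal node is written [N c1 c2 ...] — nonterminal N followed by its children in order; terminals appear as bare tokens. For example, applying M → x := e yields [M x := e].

[S [U if cond then [M x := e] else [U if cond then [S [M x := e]]]]]

S
U
if cond then M else U
if cond then x := e else U
if cond then x := e else if cond then S
if cond then x := e else if cond then M
if cond then x := e else if cond then x := e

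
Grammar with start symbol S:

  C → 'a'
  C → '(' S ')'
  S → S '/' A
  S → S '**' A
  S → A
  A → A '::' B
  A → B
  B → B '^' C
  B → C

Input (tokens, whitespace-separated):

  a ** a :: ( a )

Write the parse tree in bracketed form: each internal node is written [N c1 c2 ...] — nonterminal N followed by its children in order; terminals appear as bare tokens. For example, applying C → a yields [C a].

S
S ** A
A ** A
B ** A
C ** A
a ** A
a ** A :: B
a ** B :: B
a ** C :: B
a ** a :: B
a ** a :: C
a ** a :: ( S )
a ** a :: ( A )
a ** a :: ( B )
a ** a :: ( C )
a ** a :: ( a )

[S [S [A [B [C a]]]] ** [A [A [B [C a]]] :: [B [C ( [S [A [B [C a]]]] )]]]]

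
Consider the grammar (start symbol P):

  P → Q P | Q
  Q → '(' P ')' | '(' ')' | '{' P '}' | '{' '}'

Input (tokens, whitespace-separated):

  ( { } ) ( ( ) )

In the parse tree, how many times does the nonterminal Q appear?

4

[P [Q ( [P [Q { }]] )] [P [Q ( [P [Q ( )]] )]]]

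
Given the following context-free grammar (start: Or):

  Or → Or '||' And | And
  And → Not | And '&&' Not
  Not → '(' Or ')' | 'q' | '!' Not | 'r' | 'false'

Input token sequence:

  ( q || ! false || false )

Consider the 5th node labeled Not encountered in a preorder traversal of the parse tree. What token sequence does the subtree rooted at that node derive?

false

[Or [And [Not ( [Or [Or [Or [And [Not q]]] || [And [Not ! [Not false]]]] || [And [Not false]]] )]]]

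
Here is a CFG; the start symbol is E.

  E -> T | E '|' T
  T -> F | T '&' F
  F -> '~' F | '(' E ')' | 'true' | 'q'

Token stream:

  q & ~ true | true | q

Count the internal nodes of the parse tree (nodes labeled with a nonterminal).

[E [E [E [T [T [F q]] & [F ~ [F true]]]] | [T [F true]]] | [T [F q]]]

12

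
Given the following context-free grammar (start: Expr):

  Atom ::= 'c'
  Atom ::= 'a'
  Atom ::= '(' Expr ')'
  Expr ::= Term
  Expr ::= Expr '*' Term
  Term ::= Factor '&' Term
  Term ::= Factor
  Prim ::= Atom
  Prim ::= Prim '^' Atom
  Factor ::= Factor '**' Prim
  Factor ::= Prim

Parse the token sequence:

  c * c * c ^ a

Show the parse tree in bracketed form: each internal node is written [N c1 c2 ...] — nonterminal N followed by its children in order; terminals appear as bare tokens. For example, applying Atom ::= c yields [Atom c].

[Expr [Expr [Expr [Term [Factor [Prim [Atom c]]]]] * [Term [Factor [Prim [Atom c]]]]] * [Term [Factor [Prim [Prim [Atom c]] ^ [Atom a]]]]]

Expr
Expr * Term
Expr * Term * Term
Term * Term * Term
Factor * Term * Term
Prim * Term * Term
Atom * Term * Term
c * Term * Term
c * Factor * Term
c * Prim * Term
c * Atom * Term
c * c * Term
c * c * Factor
c * c * Prim
c * c * Prim ^ Atom
c * c * Atom ^ Atom
c * c * c ^ Atom
c * c * c ^ a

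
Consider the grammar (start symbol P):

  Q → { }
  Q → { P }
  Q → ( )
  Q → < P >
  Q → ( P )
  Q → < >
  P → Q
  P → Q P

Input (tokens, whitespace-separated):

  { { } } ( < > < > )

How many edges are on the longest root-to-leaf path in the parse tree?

6

[P [Q { [P [Q { }]] }] [P [Q ( [P [Q < >] [P [Q < >]]] )]]]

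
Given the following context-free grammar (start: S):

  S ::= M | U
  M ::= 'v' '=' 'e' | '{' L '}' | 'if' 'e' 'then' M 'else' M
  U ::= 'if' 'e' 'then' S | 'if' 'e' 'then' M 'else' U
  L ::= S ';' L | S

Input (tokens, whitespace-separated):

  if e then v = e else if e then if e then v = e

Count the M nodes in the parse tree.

[S [U if e then [M v = e] else [U if e then [S [U if e then [S [M v = e]]]]]]]

2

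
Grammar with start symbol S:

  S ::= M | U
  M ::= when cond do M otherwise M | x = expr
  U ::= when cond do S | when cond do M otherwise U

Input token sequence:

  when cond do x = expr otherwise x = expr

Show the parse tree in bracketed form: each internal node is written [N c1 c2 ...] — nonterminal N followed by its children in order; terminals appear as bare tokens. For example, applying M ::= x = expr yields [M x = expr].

S
M
when cond do M otherwise M
when cond do x = expr otherwise M
when cond do x = expr otherwise x = expr

[S [M when cond do [M x = expr] otherwise [M x = expr]]]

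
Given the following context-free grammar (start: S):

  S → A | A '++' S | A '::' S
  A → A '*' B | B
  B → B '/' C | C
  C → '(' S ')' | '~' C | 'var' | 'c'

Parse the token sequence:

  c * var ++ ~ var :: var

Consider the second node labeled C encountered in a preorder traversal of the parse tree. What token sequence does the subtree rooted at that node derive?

var

[S [A [A [B [C c]]] * [B [C var]]] ++ [S [A [B [C ~ [C var]]]] :: [S [A [B [C var]]]]]]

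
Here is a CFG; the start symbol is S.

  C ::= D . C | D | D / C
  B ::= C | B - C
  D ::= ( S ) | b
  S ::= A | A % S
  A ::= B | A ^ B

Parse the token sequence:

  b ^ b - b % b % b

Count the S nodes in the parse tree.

3

[S [A [A [B [C [D b]]]] ^ [B [B [C [D b]]] - [C [D b]]]] % [S [A [B [C [D b]]]] % [S [A [B [C [D b]]]]]]]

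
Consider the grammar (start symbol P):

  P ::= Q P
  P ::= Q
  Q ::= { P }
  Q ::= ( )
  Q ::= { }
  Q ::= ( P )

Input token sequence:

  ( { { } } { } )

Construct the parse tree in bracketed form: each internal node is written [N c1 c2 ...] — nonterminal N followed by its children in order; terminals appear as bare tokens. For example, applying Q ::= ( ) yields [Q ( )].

[P [Q ( [P [Q { [P [Q { }]] }] [P [Q { }]]] )]]

P
Q
( P )
( Q P )
( { P } P )
( { Q } P )
( { { } } P )
( { { } } Q )
( { { } } { } )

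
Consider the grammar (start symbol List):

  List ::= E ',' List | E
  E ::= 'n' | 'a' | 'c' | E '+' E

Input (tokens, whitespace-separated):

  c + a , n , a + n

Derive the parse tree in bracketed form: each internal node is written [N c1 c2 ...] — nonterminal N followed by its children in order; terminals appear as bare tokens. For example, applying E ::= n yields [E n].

[List [E [E c] + [E a]] , [List [E n] , [List [E [E a] + [E n]]]]]

List
E , List
E + E , List
c + E , List
c + a , List
c + a , E , List
c + a , n , List
c + a , n , E
c + a , n , E + E
c + a , n , a + E
c + a , n , a + n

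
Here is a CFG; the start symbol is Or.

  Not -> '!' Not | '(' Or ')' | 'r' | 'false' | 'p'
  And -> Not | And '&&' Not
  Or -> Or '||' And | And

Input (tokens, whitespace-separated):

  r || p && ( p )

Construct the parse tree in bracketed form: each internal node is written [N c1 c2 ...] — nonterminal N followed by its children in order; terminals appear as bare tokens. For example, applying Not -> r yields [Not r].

Or
Or || And
And || And
Not || And
r || And
r || And && Not
r || Not && Not
r || p && Not
r || p && ( Or )
r || p && ( And )
r || p && ( Not )
r || p && ( p )

[Or [Or [And [Not r]]] || [And [And [Not p]] && [Not ( [Or [And [Not p]]] )]]]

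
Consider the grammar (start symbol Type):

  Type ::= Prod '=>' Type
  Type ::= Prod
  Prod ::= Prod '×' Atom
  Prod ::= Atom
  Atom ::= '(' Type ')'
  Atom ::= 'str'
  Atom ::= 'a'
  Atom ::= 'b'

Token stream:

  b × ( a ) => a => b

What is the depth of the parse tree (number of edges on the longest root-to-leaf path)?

6

[Type [Prod [Prod [Atom b]] × [Atom ( [Type [Prod [Atom a]]] )]] => [Type [Prod [Atom a]] => [Type [Prod [Atom b]]]]]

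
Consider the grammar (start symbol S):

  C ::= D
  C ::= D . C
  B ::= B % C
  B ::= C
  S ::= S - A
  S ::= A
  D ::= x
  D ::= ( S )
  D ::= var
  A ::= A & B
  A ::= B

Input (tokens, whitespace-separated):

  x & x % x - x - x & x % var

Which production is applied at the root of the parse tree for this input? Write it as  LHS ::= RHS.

[S [S [S [A [A [B [C [D x]]]] & [B [B [C [D x]]] % [C [D x]]]]] - [A [B [C [D x]]]]] - [A [A [B [C [D x]]]] & [B [B [C [D x]]] % [C [D var]]]]]

S ::= S - A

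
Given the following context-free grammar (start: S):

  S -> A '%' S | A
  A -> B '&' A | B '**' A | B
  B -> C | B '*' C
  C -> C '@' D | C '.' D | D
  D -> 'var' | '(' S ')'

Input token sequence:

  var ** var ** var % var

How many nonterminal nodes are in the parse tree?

18

[S [A [B [C [D var]]] ** [A [B [C [D var]]] ** [A [B [C [D var]]]]]] % [S [A [B [C [D var]]]]]]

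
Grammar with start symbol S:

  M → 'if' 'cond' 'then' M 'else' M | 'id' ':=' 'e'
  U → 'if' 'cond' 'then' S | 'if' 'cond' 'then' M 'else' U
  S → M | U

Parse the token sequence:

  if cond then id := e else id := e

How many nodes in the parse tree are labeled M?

[S [M if cond then [M id := e] else [M id := e]]]

3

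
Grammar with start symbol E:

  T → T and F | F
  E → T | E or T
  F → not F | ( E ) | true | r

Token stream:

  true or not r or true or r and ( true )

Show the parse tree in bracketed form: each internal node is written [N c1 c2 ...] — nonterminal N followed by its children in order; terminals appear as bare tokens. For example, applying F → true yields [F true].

[E [E [E [E [T [F true]]] or [T [F not [F r]]]] or [T [F true]]] or [T [T [F r]] and [F ( [E [T [F true]]] )]]]

E
E or T
E or T or T
E or T or T or T
T or T or T or T
F or T or T or T
true or T or T or T
true or F or T or T
true or not F or T or T
true or not r or T or T
true or not r or F or T
true or not r or true or T
true or not r or true or T and F
true or not r or true or F and F
true or not r or true or r and F
true or not r or true or r and ( E )
true or not r or true or r and ( T )
true or not r or true or r and ( F )
true or not r or true or r and ( true )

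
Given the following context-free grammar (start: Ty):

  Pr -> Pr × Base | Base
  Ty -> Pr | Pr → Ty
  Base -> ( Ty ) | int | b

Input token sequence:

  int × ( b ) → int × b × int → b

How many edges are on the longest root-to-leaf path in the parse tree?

[Ty [Pr [Pr [Base int]] × [Base ( [Ty [Pr [Base b]]] )]] → [Ty [Pr [Pr [Pr [Base int]] × [Base b]] × [Base int]] → [Ty [Pr [Base b]]]]]

6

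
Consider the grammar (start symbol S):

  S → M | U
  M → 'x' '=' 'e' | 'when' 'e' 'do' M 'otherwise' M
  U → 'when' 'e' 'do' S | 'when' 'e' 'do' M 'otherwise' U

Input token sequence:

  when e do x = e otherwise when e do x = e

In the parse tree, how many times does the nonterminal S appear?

[S [U when e do [M x = e] otherwise [U when e do [S [M x = e]]]]]

2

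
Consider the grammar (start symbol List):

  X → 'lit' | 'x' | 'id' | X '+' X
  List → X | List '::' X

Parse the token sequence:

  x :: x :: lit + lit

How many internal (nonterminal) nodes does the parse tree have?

8

[List [List [List [X x]] :: [X x]] :: [X [X lit] + [X lit]]]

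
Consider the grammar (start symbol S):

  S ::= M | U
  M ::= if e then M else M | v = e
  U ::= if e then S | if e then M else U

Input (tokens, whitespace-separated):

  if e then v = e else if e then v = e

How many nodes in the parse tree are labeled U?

[S [U if e then [M v = e] else [U if e then [S [M v = e]]]]]

2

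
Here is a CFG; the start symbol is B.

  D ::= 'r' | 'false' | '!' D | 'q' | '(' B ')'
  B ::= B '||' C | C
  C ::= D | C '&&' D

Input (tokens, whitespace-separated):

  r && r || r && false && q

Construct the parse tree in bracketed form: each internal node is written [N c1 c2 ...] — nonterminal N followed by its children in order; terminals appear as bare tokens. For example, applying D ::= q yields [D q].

B
B || C
C || C
C && D || C
D && D || C
r && D || C
r && r || C
r && r || C && D
r && r || C && D && D
r && r || D && D && D
r && r || r && D && D
r && r || r && false && D
r && r || r && false && q

[B [B [C [C [D r]] && [D r]]] || [C [C [C [D r]] && [D false]] && [D q]]]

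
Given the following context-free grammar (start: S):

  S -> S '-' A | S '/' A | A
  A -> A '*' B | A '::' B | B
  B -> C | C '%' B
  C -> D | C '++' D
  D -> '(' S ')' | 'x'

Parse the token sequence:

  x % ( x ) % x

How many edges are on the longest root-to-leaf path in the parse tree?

11

[S [A [B [C [D x]] % [B [C [D ( [S [A [B [C [D x]]]]] )]] % [B [C [D x]]]]]]]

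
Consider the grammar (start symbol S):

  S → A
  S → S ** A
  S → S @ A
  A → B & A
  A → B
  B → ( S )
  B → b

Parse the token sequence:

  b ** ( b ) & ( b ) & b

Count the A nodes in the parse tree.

6

[S [S [A [B b]]] ** [A [B ( [S [A [B b]]] )] & [A [B ( [S [A [B b]]] )] & [A [B b]]]]]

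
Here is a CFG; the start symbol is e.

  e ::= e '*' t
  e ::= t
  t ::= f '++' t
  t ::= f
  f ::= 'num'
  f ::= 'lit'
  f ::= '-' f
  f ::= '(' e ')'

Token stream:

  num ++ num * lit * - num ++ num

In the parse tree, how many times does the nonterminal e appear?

[e [e [e [t [f num] ++ [t [f num]]]] * [t [f lit]]] * [t [f - [f num]] ++ [t [f num]]]]

3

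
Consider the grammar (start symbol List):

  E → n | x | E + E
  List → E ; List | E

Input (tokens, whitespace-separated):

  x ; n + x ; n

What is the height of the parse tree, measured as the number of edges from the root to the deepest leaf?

4

[List [E x] ; [List [E [E n] + [E x]] ; [List [E n]]]]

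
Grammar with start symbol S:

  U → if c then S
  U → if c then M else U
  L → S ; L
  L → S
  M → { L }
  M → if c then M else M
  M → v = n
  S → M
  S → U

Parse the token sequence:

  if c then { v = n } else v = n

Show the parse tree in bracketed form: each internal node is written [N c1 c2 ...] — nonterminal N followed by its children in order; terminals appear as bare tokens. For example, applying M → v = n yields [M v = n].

S
M
if c then M else M
if c then { L } else M
if c then { S } else M
if c then { M } else M
if c then { v = n } else M
if c then { v = n } else v = n

[S [M if c then [M { [L [S [M v = n]]] }] else [M v = n]]]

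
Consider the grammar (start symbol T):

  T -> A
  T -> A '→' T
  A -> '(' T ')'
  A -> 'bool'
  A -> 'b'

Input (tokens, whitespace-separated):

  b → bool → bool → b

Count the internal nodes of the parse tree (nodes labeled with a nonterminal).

[T [A b] → [T [A bool] → [T [A bool] → [T [A b]]]]]

8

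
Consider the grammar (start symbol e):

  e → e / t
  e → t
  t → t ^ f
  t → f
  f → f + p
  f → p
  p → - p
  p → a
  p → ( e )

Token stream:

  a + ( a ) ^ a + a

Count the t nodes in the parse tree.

[e [t [t [f [f [p a]] + [p ( [e [t [f [p a]]]] )]]] ^ [f [f [p a]] + [p a]]]]

3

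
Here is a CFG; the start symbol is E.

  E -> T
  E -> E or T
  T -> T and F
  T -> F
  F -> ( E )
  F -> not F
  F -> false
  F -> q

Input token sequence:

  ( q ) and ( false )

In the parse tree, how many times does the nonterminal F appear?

4

[E [T [T [F ( [E [T [F q]]] )]] and [F ( [E [T [F false]]] )]]]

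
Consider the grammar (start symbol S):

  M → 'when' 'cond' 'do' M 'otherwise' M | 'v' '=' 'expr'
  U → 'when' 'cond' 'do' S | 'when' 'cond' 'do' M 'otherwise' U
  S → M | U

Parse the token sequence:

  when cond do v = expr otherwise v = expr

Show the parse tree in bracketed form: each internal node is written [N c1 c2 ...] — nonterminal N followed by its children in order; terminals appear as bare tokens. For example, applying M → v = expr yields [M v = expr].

S
M
when cond do M otherwise M
when cond do v = expr otherwise M
when cond do v = expr otherwise v = expr

[S [M when cond do [M v = expr] otherwise [M v = expr]]]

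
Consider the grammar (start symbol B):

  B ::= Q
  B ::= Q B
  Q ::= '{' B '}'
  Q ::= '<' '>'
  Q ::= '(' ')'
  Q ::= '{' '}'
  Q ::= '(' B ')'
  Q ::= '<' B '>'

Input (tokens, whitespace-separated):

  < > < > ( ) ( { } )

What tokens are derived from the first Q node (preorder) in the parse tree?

< >

[B [Q < >] [B [Q < >] [B [Q ( )] [B [Q ( [B [Q { }]] )]]]]]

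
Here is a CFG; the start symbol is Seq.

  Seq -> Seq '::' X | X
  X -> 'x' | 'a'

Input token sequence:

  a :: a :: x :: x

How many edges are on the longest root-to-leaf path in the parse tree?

[Seq [Seq [Seq [Seq [X a]] :: [X a]] :: [X x]] :: [X x]]

5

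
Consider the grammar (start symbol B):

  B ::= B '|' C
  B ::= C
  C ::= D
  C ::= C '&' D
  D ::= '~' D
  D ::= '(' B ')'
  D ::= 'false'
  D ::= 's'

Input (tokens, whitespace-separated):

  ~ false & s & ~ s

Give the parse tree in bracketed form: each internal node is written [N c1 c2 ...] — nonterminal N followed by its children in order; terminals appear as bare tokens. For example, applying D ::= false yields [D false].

B
C
C & D
C & D & D
D & D & D
~ D & D & D
~ false & D & D
~ false & s & D
~ false & s & ~ D
~ false & s & ~ s

[B [C [C [C [D ~ [D false]]] & [D s]] & [D ~ [D s]]]]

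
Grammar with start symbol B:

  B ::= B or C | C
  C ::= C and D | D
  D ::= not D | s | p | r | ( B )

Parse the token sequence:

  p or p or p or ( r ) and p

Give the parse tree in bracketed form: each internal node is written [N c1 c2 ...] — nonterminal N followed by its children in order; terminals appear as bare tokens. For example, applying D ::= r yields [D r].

B
B or C
B or C or C
B or C or C or C
C or C or C or C
D or C or C or C
p or C or C or C
p or D or C or C
p or p or C or C
p or p or D or C
p or p or p or C
p or p or p or C and D
p or p or p or D and D
p or p or p or ( B ) and D
p or p or p or ( C ) and D
p or p or p or ( D ) and D
p or p or p or ( r ) and D
p or p or p or ( r ) and p

[B [B [B [B [C [D p]]] or [C [D p]]] or [C [D p]]] or [C [C [D ( [B [C [D r]]] )]] and [D p]]]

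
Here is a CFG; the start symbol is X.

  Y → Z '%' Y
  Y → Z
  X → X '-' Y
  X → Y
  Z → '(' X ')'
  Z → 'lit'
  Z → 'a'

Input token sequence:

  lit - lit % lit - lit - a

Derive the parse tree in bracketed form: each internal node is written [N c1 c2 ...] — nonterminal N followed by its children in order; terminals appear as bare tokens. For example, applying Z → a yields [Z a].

X
X - Y
X - Y - Y
X - Y - Y - Y
Y - Y - Y - Y
Z - Y - Y - Y
lit - Y - Y - Y
lit - Z % Y - Y - Y
lit - lit % Y - Y - Y
lit - lit % Z - Y - Y
lit - lit % lit - Y - Y
lit - lit % lit - Z - Y
lit - lit % lit - lit - Y
lit - lit % lit - lit - Z
lit - lit % lit - lit - a

[X [X [X [X [Y [Z lit]]] - [Y [Z lit] % [Y [Z lit]]]] - [Y [Z lit]]] - [Y [Z a]]]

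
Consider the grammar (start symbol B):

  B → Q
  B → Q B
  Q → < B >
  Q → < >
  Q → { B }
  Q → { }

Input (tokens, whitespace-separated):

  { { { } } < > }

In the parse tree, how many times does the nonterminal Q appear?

[B [Q { [B [Q { [B [Q { }]] }] [B [Q < >]]] }]]

4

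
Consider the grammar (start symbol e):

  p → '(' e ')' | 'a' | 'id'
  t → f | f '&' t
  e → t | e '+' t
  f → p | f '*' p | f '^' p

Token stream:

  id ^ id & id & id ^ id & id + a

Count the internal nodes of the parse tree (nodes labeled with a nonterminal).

[e [e [t [f [f [p id]] ^ [p id]] & [t [f [p id]] & [t [f [f [p id]] ^ [p id]] & [t [f [p id]]]]]]] + [t [f [p a]]]]

21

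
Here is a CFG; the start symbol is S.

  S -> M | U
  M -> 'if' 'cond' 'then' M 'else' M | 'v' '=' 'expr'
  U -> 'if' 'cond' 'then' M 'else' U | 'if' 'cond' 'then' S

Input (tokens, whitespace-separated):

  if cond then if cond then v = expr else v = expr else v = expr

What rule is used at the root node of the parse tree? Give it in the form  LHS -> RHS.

[S [M if cond then [M if cond then [M v = expr] else [M v = expr]] else [M v = expr]]]

S -> M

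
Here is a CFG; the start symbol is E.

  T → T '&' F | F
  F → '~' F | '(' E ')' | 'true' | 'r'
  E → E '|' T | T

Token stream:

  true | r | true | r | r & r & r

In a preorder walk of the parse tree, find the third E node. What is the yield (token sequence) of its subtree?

true | r | true

[E [E [E [E [E [T [F true]]] | [T [F r]]] | [T [F true]]] | [T [F r]]] | [T [T [T [F r]] & [F r]] & [F r]]]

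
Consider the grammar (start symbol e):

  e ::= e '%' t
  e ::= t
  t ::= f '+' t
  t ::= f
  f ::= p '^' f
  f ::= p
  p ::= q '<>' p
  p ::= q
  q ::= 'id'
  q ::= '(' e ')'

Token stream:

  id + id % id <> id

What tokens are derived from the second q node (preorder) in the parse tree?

[e [e [t [f [p [q id]]] + [t [f [p [q id]]]]]] % [t [f [p [q id] <> [p [q id]]]]]]

id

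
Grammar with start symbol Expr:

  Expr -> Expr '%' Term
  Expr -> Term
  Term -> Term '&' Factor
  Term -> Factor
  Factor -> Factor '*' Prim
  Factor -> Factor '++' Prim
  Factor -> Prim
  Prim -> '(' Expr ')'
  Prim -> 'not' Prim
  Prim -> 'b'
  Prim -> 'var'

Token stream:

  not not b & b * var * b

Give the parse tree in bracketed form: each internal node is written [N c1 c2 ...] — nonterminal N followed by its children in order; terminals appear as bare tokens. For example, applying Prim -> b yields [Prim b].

Expr
Term
Term & Factor
Factor & Factor
Prim & Factor
not Prim & Factor
not not Prim & Factor
not not b & Factor
not not b & Factor * Prim
not not b & Factor * Prim * Prim
not not b & Prim * Prim * Prim
not not b & b * Prim * Prim
not not b & b * var * Prim
not not b & b * var * b

[Expr [Term [Term [Factor [Prim not [Prim not [Prim b]]]]] & [Factor [Factor [Factor [Prim b]] * [Prim var]] * [Prim b]]]]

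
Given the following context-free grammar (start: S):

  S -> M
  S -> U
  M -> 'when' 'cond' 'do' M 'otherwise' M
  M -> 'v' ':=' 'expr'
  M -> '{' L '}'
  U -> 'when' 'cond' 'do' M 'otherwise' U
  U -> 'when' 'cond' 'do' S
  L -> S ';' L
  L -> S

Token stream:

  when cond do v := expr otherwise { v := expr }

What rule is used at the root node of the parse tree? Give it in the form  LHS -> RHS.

S -> M

[S [M when cond do [M v := expr] otherwise [M { [L [S [M v := expr]]] }]]]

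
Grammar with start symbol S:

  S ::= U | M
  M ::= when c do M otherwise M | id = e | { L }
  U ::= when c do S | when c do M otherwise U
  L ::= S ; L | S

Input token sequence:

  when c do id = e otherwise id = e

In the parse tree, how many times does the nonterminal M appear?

[S [M when c do [M id = e] otherwise [M id = e]]]

3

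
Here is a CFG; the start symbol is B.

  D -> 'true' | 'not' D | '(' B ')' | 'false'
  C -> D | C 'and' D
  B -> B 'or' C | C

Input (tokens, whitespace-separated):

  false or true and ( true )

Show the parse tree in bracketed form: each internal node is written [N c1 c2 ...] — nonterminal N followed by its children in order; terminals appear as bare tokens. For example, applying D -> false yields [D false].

[B [B [C [D false]]] or [C [C [D true]] and [D ( [B [C [D true]]] )]]]

B
B or C
C or C
D or C
false or C
false or C and D
false or D and D
false or true and D
false or true and ( B )
false or true and ( C )
false or true and ( D )
false or true and ( true )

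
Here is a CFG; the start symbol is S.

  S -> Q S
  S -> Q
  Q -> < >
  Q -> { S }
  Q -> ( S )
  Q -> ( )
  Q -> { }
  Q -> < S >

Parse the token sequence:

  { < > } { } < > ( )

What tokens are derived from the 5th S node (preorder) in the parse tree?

[S [Q { [S [Q < >]] }] [S [Q { }] [S [Q < >] [S [Q ( )]]]]]

( )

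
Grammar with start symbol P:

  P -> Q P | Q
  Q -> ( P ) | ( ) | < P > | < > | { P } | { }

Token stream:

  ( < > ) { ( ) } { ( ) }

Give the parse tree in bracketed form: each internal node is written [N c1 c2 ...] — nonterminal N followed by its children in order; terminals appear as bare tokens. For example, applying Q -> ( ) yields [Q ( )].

P
Q P
( P ) P
( Q ) P
( < > ) P
( < > ) Q P
( < > ) { P } P
( < > ) { Q } P
( < > ) { ( ) } P
( < > ) { ( ) } Q
( < > ) { ( ) } { P }
( < > ) { ( ) } { Q }
( < > ) { ( ) } { ( ) }

[P [Q ( [P [Q < >]] )] [P [Q { [P [Q ( )]] }] [P [Q { [P [Q ( )]] }]]]]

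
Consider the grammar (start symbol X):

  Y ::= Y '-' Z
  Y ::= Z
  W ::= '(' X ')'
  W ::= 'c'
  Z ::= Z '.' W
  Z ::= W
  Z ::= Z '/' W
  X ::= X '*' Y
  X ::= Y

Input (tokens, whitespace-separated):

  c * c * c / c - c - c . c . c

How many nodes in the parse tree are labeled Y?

5

[X [X [X [Y [Z [W c]]]] * [Y [Z [W c]]]] * [Y [Y [Y [Z [Z [W c]] / [W c]]] - [Z [W c]]] - [Z [Z [Z [W c]] . [W c]] . [W c]]]]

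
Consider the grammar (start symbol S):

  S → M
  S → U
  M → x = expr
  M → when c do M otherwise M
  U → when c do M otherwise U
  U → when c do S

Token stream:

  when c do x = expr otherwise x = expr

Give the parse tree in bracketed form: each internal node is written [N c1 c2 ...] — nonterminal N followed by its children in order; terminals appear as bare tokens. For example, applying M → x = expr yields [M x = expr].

[S [M when c do [M x = expr] otherwise [M x = expr]]]

S
M
when c do M otherwise M
when c do x = expr otherwise M
when c do x = expr otherwise x = expr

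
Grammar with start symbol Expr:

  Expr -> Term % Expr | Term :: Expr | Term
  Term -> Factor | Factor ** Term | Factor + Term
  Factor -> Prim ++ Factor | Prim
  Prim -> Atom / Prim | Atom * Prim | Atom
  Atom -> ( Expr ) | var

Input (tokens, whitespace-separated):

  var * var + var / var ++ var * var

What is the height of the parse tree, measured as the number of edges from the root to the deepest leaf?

[Expr [Term [Factor [Prim [Atom var] * [Prim [Atom var]]]] + [Term [Factor [Prim [Atom var] / [Prim [Atom var]]] ++ [Factor [Prim [Atom var] * [Prim [Atom var]]]]]]]]

8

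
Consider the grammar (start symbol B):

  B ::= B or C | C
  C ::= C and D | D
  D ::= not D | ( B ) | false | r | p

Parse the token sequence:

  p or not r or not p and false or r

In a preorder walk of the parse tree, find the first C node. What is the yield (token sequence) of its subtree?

[B [B [B [B [C [D p]]] or [C [D not [D r]]]] or [C [C [D not [D p]]] and [D false]]] or [C [D r]]]

p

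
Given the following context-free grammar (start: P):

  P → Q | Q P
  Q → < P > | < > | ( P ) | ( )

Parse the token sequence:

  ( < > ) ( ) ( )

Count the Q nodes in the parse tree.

4

[P [Q ( [P [Q < >]] )] [P [Q ( )] [P [Q ( )]]]]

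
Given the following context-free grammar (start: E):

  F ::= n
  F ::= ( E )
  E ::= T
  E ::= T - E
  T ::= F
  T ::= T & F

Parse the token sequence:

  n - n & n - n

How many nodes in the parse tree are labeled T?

[E [T [F n]] - [E [T [T [F n]] & [F n]] - [E [T [F n]]]]]

4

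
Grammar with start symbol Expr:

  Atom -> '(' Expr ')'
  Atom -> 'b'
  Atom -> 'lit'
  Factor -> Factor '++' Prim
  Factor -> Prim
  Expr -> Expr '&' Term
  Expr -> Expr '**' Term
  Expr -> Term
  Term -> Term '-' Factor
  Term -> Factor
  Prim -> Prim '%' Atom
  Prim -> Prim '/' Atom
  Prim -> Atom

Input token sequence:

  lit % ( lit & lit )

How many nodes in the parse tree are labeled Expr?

[Expr [Term [Factor [Prim [Prim [Atom lit]] % [Atom ( [Expr [Expr [Term [Factor [Prim [Atom lit]]]]] & [Term [Factor [Prim [Atom lit]]]]] )]]]]]

3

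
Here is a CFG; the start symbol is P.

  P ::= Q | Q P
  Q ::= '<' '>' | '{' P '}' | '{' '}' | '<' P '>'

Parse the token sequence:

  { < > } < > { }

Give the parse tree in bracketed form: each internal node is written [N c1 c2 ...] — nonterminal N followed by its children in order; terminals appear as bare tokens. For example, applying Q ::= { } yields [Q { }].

[P [Q { [P [Q < >]] }] [P [Q < >] [P [Q { }]]]]

P
Q P
{ P } P
{ Q } P
{ < > } P
{ < > } Q P
{ < > } < > P
{ < > } < > Q
{ < > } < > { }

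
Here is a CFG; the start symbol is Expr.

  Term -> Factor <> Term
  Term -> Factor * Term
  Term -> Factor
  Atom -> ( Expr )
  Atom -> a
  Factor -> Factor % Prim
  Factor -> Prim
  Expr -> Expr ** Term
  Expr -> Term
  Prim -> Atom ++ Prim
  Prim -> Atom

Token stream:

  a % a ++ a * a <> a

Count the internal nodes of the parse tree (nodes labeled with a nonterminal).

18

[Expr [Term [Factor [Factor [Prim [Atom a]]] % [Prim [Atom a] ++ [Prim [Atom a]]]] * [Term [Factor [Prim [Atom a]]] <> [Term [Factor [Prim [Atom a]]]]]]]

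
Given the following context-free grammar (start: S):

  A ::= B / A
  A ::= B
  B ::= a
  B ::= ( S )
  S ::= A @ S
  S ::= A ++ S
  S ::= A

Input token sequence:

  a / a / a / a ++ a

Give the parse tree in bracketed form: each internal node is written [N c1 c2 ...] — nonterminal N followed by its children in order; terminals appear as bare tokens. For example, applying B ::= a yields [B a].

[S [A [B a] / [A [B a] / [A [B a] / [A [B a]]]]] ++ [S [A [B a]]]]

S
A ++ S
B / A ++ S
a / A ++ S
a / B / A ++ S
a / a / A ++ S
a / a / B / A ++ S
a / a / a / A ++ S
a / a / a / B ++ S
a / a / a / a ++ S
a / a / a / a ++ A
a / a / a / a ++ B
a / a / a / a ++ a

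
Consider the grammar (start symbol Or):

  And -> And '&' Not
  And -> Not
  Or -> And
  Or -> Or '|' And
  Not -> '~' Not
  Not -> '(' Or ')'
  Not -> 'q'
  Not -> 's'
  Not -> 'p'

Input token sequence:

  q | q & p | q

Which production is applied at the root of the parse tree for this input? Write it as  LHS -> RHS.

[Or [Or [Or [And [Not q]]] | [And [And [Not q]] & [Not p]]] | [And [Not q]]]

Or -> Or '|' And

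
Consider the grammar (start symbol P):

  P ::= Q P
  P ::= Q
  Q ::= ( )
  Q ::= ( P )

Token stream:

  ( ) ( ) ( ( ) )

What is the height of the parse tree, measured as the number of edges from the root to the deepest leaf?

[P [Q ( )] [P [Q ( )] [P [Q ( [P [Q ( )]] )]]]]

6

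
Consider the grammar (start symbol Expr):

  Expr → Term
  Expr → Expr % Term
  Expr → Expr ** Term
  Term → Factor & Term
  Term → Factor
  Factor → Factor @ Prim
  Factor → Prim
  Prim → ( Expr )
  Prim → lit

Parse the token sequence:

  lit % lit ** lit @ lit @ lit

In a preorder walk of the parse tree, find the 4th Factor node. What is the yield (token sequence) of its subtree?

[Expr [Expr [Expr [Term [Factor [Prim lit]]]] % [Term [Factor [Prim lit]]]] ** [Term [Factor [Factor [Factor [Prim lit]] @ [Prim lit]] @ [Prim lit]]]]

lit @ lit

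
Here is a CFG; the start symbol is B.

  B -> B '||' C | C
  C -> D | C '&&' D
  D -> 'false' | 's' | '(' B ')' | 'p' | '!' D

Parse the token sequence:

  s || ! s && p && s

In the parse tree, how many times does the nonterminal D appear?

[B [B [C [D s]]] || [C [C [C [D ! [D s]]] && [D p]] && [D s]]]

5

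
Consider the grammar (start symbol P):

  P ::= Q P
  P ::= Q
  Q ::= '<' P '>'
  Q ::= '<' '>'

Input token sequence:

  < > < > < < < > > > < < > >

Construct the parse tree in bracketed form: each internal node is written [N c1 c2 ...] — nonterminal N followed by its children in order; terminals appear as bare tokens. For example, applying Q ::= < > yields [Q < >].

[P [Q < >] [P [Q < >] [P [Q < [P [Q < [P [Q < >]] >]] >] [P [Q < [P [Q < >]] >]]]]]

P
Q P
< > P
< > Q P
< > < > P
< > < > Q P
< > < > < P > P
< > < > < Q > P
< > < > < < P > > P
< > < > < < Q > > P
< > < > < < < > > > P
< > < > < < < > > > Q
< > < > < < < > > > < P >
< > < > < < < > > > < Q >
< > < > < < < > > > < < > >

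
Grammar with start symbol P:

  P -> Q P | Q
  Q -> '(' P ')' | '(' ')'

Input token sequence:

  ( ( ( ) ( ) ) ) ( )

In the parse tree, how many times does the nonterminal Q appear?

[P [Q ( [P [Q ( [P [Q ( )] [P [Q ( )]]] )]] )] [P [Q ( )]]]

5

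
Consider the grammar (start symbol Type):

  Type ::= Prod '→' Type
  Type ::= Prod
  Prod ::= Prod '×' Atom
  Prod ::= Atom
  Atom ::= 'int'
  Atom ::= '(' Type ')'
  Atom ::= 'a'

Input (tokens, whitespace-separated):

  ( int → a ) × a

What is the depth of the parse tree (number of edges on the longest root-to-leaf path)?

8

[Type [Prod [Prod [Atom ( [Type [Prod [Atom int]] → [Type [Prod [Atom a]]]] )]] × [Atom a]]]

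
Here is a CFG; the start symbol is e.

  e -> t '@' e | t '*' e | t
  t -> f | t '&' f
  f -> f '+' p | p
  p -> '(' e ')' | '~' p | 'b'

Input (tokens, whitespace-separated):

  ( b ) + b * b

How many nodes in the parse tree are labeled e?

3

[e [t [f [f [p ( [e [t [f [p b]]]] )]] + [p b]]] * [e [t [f [p b]]]]]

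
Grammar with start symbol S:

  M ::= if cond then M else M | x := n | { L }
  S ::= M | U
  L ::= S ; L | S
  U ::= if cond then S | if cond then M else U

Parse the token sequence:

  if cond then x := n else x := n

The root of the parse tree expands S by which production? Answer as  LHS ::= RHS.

S ::= M

[S [M if cond then [M x := n] else [M x := n]]]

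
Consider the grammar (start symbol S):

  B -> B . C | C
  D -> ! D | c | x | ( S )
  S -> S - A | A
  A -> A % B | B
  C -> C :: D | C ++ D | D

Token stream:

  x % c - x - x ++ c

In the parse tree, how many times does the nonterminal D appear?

[S [S [S [A [A [B [C [D x]]]] % [B [C [D c]]]]] - [A [B [C [D x]]]]] - [A [B [C [C [D x]] ++ [D c]]]]]

5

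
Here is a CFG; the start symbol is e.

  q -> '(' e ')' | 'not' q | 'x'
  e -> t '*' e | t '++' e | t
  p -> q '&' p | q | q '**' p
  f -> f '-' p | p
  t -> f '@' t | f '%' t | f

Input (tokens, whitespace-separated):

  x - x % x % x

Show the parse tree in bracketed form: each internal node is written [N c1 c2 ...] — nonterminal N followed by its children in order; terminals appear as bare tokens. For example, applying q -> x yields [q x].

[e [t [f [f [p [q x]]] - [p [q x]]] % [t [f [p [q x]]] % [t [f [p [q x]]]]]]]

e
t
f % t
f - p % t
p - p % t
q - p % t
x - p % t
x - q % t
x - x % t
x - x % f % t
x - x % p % t
x - x % q % t
x - x % x % t
x - x % x % f
x - x % x % p
x - x % x % q
x - x % x % x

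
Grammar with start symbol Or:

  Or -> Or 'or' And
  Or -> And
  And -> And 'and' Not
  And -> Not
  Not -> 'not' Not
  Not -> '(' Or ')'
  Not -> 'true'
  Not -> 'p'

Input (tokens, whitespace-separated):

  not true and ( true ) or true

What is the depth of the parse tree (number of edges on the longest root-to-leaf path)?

[Or [Or [And [And [Not not [Not true]]] and [Not ( [Or [And [Not true]]] )]]] or [And [Not true]]]

7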